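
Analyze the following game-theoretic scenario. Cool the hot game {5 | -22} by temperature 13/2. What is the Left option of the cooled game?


Original game: {5 | -22} (a switch {a | b} with a > b).
Cooling by t (for t below the temperature (a - b)/2 = 27/2) taxes each move by t: {a | b} cooled by t is {a - t | b + t}.
Cooling amount: t = 13/2
Cooled Left option: 5 - 13/2 = -3/2
Cooled Right option: -22 + 13/2 = -31/2
Cooled game: {-3/2 | -31/2}
Left option = -3/2

-3/2


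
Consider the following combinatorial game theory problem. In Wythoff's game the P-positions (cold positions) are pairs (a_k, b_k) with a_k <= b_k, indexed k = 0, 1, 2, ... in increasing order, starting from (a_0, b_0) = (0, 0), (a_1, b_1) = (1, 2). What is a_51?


By Wythoff's theorem, a_k = floor(k * phi) and b_k = floor(k * phi^2) = a_k + k, where phi = (1 + sqrt(5))/2 is the golden ratio.
phi = (1 + sqrt(5))/2 = 1.618034
k = 51
k * phi = 51 * 1.618034 = 82.519733
a_51 = floor(k * phi) = 82

82


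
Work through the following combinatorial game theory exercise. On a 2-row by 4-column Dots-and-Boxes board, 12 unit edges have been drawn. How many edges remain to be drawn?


Grid: 2 x 4 boxes, i.e. 3 rows and 5 columns of dots.
Horizontal edges: (rows + 1) * cols = 3 * 4 = 12
Vertical edges: rows * (cols + 1) = 2 * 5 = 10
Total edges: 12 + 10 = 22
Edges drawn: 12
Remaining: 22 - 12 = 10

10


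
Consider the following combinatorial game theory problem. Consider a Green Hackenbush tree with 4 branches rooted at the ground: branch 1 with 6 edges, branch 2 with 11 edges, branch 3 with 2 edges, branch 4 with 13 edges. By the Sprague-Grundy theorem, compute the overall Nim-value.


The tree has 4 branches from the ground vertex.
In Green Hackenbush, the Nim-value of a simple path of length k is k.
Branch 1: length 6, Nim-value = 6
Branch 2: length 11, Nim-value = 11
Branch 3: length 2, Nim-value = 2
Branch 4: length 13, Nim-value = 13
Total Nim-value = XOR of all branch values:
0 XOR 6 = 6
6 XOR 11 = 13
13 XOR 2 = 15
15 XOR 13 = 2
Nim-value of the tree = 2

2


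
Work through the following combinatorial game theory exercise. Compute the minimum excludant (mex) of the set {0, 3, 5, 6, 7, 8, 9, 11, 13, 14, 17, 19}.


Set = {0, 3, 5, 6, 7, 8, 9, 11, 13, 14, 17, 19}
0 is in the set.
1 is NOT in the set. This is the mex.
mex = 1

1


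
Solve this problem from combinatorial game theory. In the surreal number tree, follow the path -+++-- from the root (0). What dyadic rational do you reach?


Sign expansion: -+++--
Rule: track bounds (lo, hi), initially (-inf, +inf). On '+', the current value becomes lo and we move to the simplest number in (value, hi): value + 1 if hi = +inf, otherwise the midpoint (value + hi)/2. On '-', the current value becomes hi and we move to value - 1 if lo = -inf, otherwise the midpoint (lo + value)/2.
Start at 0.
Step 1: sign = -, move left. Bounds: (-inf, 0). Value = -1
Step 2: sign = +, move right. Bounds: (-1, 0). Value = -1/2
Step 3: sign = +, move right. Bounds: (-1/2, 0). Value = -1/4
Step 4: sign = +, move right. Bounds: (-1/4, 0). Value = -1/8
Step 5: sign = -, move left. Bounds: (-1/4, -1/8). Value = -3/16
Step 6: sign = -, move left. Bounds: (-1/4, -3/16). Value = -7/32
The surreal number with sign expansion -+++-- is -7/32.

-7/32


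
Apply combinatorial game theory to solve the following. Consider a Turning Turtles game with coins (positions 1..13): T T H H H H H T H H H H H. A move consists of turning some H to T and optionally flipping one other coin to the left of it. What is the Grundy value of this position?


Coins: T T H H H H H T H H H H H
Key fact: a single head at position k behaves exactly like a Nim heap of size k (turning it to T and optionally flipping a coin at j < k corresponds to moving the heap from k to j, or to 0), and heads combine as a disjunctive sum (two heads at the same place would cancel, matching j XOR j = 0). So the Nim-value is the XOR of the 1-indexed positions of the heads.
Face-up positions (1-indexed): [3, 4, 5, 6, 7, 9, 10, 11, 12, 13]
XOR 0 with 3: 0 XOR 3 = 3
XOR 3 with 4: 3 XOR 4 = 7
XOR 7 with 5: 7 XOR 5 = 2
XOR 2 with 6: 2 XOR 6 = 4
XOR 4 with 7: 4 XOR 7 = 3
XOR 3 with 9: 3 XOR 9 = 10
XOR 10 with 10: 10 XOR 10 = 0
XOR 0 with 11: 0 XOR 11 = 11
XOR 11 with 12: 11 XOR 12 = 7
XOR 7 with 13: 7 XOR 13 = 10
Nim-value = 10

10


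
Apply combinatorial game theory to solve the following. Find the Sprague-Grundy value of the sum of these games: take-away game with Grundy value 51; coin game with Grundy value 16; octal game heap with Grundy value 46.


By the Sprague-Grundy theorem, the Grundy value of a sum of games is the XOR of individual Grundy values.
take-away game: Grundy value = 51. Running XOR: 0 XOR 51 = 51
coin game: Grundy value = 16. Running XOR: 51 XOR 16 = 35
octal game heap: Grundy value = 46. Running XOR: 35 XOR 46 = 13
The combined Grundy value is 13.

13


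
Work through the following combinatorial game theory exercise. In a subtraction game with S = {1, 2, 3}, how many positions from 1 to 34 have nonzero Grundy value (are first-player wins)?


Subtraction set S = {1, 2, 3}, so G(n) = n mod 4.
G(n) = 0 when n is a multiple of 4.
Multiples of 4 in [1, 34]: 8
N-positions (nonzero Grundy) = 34 - 8 = 26

26


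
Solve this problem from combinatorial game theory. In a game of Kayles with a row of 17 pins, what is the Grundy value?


Kayles: a move removes 1 or 2 adjacent pins from a contiguous row.
Removing pins from a row of k leaves two independent rows (a, b) with a + b = k - 1 (one pin) or a + b = k - 2 (two pins); an end removal gives a = 0.
By Sprague-Grundy, G(k) = mex{ G(a) XOR G(b) } over all these splits. G(0) = 0.
G(1): splits (0,0):0^0=0 -> mex({0}) = 1
G(2): splits (0,1):0^1=1 (0,0):0^0=0 -> mex({0, 1}) = 2
G(3): splits (0,2):0^2=2 (1,1):1^1=0 (0,1):0^1=1 -> mex({0, 1, 2}) = 3
G(4): splits (0,3):0^3=3 (1,2):1^2=3 (0,2):0^2=2 (1,1):1^1=0 -> mex({0, 2, 3}) = 1
G(5): splits (0,4):0^1=1 (1,3):1^3=2 (2,2):2^2=0 (0,3):0^3=3 (1,2):1^2=3 -> mex({0, 1, 2, 3}) = 4
G(6) = mex({0, 1, 2, 4}) = 3
G(7) = mex({0, 1, 3, 4, 5}) = 2
G(8) = mex({0, 2, 3, 5, 6}) = 1
G(9) = mex({0, 1, 2, 3, 6, 7}) = 4
G(10) = mex({0, 1, 3, 4, 5, 7}) = 2
G(11) = mex({0, 1, 2, 3, 4, 5}) = 6
G(12) = mex({0, 1, 2, 3, 5, 6, 7}) = 4
G(13) = mex({0, 2, 3, 4, 6, 7}) = 1
G(14) = mex({0, 1, 4, 5, 6, 7}) = 2
G(15) = mex({0, 1, 2, 3, 4, 5, 6}) = 7
G(16) = mex({0, 2, 3, 5, 6, 7}) = 1
G(17) = mex({0, 1, 2, 3, 5, 6, 7}) = 4
Therefore G(17) = 4.

4


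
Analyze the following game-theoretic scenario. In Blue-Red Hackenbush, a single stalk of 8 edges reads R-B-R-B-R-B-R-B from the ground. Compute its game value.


Edges (from ground): R-B-R-B-R-B-R-B
By Berlekamp's sign-expansion rule, a Blue-Red Hackenbush stalk has the value of the surreal number whose sign sequence is the edge sequence with B -> + and R -> -.
Sign sequence: -+-+-+-+
Trace the sign expansion in the surreal number tree, starting from 0:
Edge 1: R (sign -) -> bounds (-inf, 0), value = -1
Edge 2: B (sign +) -> bounds (-1, 0), value = -1/2
Edge 3: R (sign -) -> bounds (-1, -1/2), value = -3/4
Edge 4: B (sign +) -> bounds (-3/4, -1/2), value = -5/8
Edge 5: R (sign -) -> bounds (-3/4, -5/8), value = -11/16
Edge 6: B (sign +) -> bounds (-11/16, -5/8), value = -21/32
Edge 7: R (sign -) -> bounds (-11/16, -21/32), value = -43/64
Edge 8: B (sign +) -> bounds (-43/64, -21/32), value = -85/128
Game value = -85/128

-85/128


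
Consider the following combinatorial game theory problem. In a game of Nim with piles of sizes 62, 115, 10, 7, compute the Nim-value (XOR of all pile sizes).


We need the XOR (exclusive or) of all pile sizes.
After XOR-ing pile 1 (size 62): 0 XOR 62 = 62
After XOR-ing pile 2 (size 115): 62 XOR 115 = 77
After XOR-ing pile 3 (size 10): 77 XOR 10 = 71
After XOR-ing pile 4 (size 7): 71 XOR 7 = 64
The Nim-value of this position is 64.

64


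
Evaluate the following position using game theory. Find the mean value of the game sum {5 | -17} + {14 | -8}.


G1 = {5 | -17}, G2 = {14 | -8}
Each is a switch {a | b} with numbers a > b; its mean value is (a + b)/2, and mean value is additive over game sums: m(G1 + G2) = m(G1) + m(G2).
Mean of G1 = (5 + (-17))/2 = -12/2 = -6
Mean of G2 = (14 + (-8))/2 = 6/2 = 3
Mean of G1 + G2 = -6 + 3 = -3

-3


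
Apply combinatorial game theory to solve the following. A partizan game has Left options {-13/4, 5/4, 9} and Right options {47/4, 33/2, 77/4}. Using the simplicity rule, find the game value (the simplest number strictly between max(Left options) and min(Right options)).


Left options: {-13/4, 5/4, 9}, max = 9
Right options: {47/4, 33/2, 77/4}, min = 47/4
All options are numbers and max(Left) < min(Right), so by the simplicity theorem the value is the simplest (earliest-born) number strictly between 9 and 47/4.
Integers 10 through 11 all lie strictly between 9 and 47/4.
Among integers, the simplest (lowest birthday = smallest |n|; 0 is born on day 0, +-n on day n) is 10.
No non-integer in the interval can be simpler: if x is a non-integer in the interval, then floor(x) or ceil(x) also lies in the interval (the interval contains an integer), and both are proper prefixes of x's sign expansion, i.e. born earlier. So the game value is 10.
Game value = 10

10


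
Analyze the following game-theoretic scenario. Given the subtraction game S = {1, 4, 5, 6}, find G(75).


The subtraction set is S = {1, 4, 5, 6}.
G(k) = mex{ G(k - s) : s in S, s <= k }. We compute iteratively: G(0) = 0.
G(1) = mex({0}) = 1
G(2) = mex({1}) = 0
G(3) = mex({0}) = 1
G(4) = mex({0, 1}) = 2
G(5) = mex({0, 1, 2}) = 3
G(6) = mex({0, 1, 3}) = 2
G(7) = mex({0, 1, 2}) = 3
G(8) = mex({0, 1, 2, 3}) = 4
G(9) = mex({1, 2, 3, 4}) = 0
G(10) = mex({0, 2, 3}) = 1
G(11) = mex({1, 2, 3}) = 0
G(12) = mex({0, 2, 3, 4}) = 1
G(13) = mex({0, 1, 3, 4}) = 2
G(14) = mex({0, 1, 2, 4}) = 3
Observe that G(9)..G(14) = 0, 1, 0, 1, 2, 3 repeats G(0)..G(5) = 0, 1, 0, 1, 2, 3.
For k >= max(S) = 6, G(k) is determined by the previous 6 values G(k-6)..G(k-1); a window of 6 consecutive values has recurred shifted by 9, so by induction G(k + 9) = G(k) for all k >= 0: the sequence is periodic from the start with period 9.
One period: G(0..8) = 0, 1, 0, 1, 2, 3, 2, 3, 4.
75 mod 9 = 3, so G(75) = G(3) = 1.

1


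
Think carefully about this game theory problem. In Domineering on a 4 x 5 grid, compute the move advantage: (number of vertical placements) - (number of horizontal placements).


Board is 4 x 5 (rows x cols).
Left (vertical) placements: (rows-1) * cols = 3 * 5 = 15
Right (horizontal) placements: rows * (cols-1) = 4 * 4 = 16
Advantage = Left - Right = 15 - 16 = -1

-1


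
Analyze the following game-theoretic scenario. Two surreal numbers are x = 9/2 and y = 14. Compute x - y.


x = 9/2, y = 14
Converting to common denominator: 2
x = 9/2, y = 28/2
x - y = 9/2 - 14 = -19/2

-19/2


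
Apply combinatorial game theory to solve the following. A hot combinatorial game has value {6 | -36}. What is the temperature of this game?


The game is {6 | -36}, a switch {a | b} with numbers a > b.
Cooling {a | b} by t gives {a - t | b + t}, which stops being hot when a - t = b + t, i.e. at t = (a - b)/2. So the temperature of a switch is (a - b)/2.
Temperature = (Left option - Right option) / 2
= (6 - (-36)) / 2
= 42 / 2
= 21

21


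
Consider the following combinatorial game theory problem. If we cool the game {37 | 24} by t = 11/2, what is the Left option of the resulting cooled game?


Original game: {37 | 24} (a switch {a | b} with a > b).
Cooling by t (for t below the temperature (a - b)/2 = 13/2) taxes each move by t: {a | b} cooled by t is {a - t | b + t}.
Cooling amount: t = 11/2
Cooled Left option: 37 - 11/2 = 63/2
Cooled Right option: 24 + 11/2 = 59/2
Cooled game: {63/2 | 59/2}
Left option = 63/2

63/2


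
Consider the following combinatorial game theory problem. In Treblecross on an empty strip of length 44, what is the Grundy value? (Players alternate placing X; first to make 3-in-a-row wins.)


Treblecross: place X on empty cells; 3-in-a-row wins.
Playing within two cells of an existing X lets the opponent win at once, so sensible play treats the cells i-2..i+2 around each X as dead. The player left with no safe cell loses, so this is a normal-play take-away game on strips of safe cells.
Placing X at cell i (0-indexed) of a strip of k safe cells leaves independent strips of sizes max(0, i-2) and max(0, k-i-3). Hence G(k) = mex{ G(max(0,i-2)) XOR G(max(0,k-i-3)) : 0 <= i < k }, with G(0) = 0.
G(1): splits (0,0):0^0=0 -> mex({0}) = 1
G(2): splits (0,0):0^0=0 -> mex({0}) = 1
G(3): splits (0,0):0^0=0 -> mex({0}) = 1
G(4): splits (0,1):0^1=1 (0,0):0^0=0 -> mex({0, 1}) = 2
G(5): splits (0,2):0^1=1 (0,1):0^1=1 (0,0):0^0=0 -> mex({0, 1}) = 2
G(6) = mex({1}) = 0
G(7) = mex({0, 1, 2}) = 3
G(8) = mex({0, 1, 2}) = 3
G(9) = mex({0, 2}) = 1
G(10) = mex({0, 2, 3}) = 1
G(11) = mex({0, 3}) = 1
G(12) = mex({1, 3}) = 0
G(13) = mex({0, 1, 2, 3}) = 4
G(14) = mex({0, 1, 2}) = 3
G(15) = mex({0, 1, 2}) = 3
G(16) = mex({0, 1, 2, 4}) = 3
G(17) = mex({0, 1, 3, 4}) = 2
G(18) = mex({0, 1, 3, 4}) = 2
G(19) = mex({0, 1, 3, 5}) = 2
G(20) = mex({0, 1, 2, 3, 5}) = 4
G(21) = mex({0, 1, 2, 3, 5}) = 4
G(22) = mex({1, 2, 6}) = 0
G(23) = mex({0, 1, 2, 3, 4, 6}) = 5
G(24) = mex({0, 1, 2, 3, 4}) = 5
G(25) = mex({0, 1, 3, 4, 7}) = 2
G(26) = mex({0, 1, 3, 4, 5, 7}) = 2
G(27) = mex({0, 1, 3, 5}) = 2
G(28) = mex({0, 1, 2, 5}) = 3
G(29) = mex({0, 1, 2, 4, 5, 6}) = 3
G(30) = mex({1, 2, 4, 6}) = 0
G(31) = mex({0, 1, 2, 3, 4, 6}) = 5
G(32) = mex({1, 2, 3, 4, 7}) = 0
G(33) = mex({0, 3, 7}) = 1
G(34) = mex({0, 2, 3, 5, 7}) = 1
G(35) = mex({0, 2, 3, 5, 6}) = 1
G(36) = mex({0, 1, 2, 5, 6}) = 3
G(37) = mex({0, 1, 2, 4, 5, 6}) = 3
G(38) = mex({0, 1, 2, 4}) = 3
G(39) = mex({0, 1, 2, 3, 4, 7}) = 5
G(40) = mex({0, 1, 2, 3, 4, 5, 7}) = 6
G(41) = mex({0, 1, 2, 3, 5, 7}) = 4
G(42) = mex({0, 1, 2, 3, 5, 6, 7}) = 4
G(43) = mex({0, 2, 3, 5, 6}) = 1
G(44) = mex({1, 2, 3, 4, 5, 6}) = 0
Therefore G(44) = 0.

0


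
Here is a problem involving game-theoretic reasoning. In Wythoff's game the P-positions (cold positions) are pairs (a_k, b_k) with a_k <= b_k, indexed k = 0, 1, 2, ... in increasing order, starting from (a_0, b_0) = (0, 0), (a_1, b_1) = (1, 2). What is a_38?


By Wythoff's theorem, a_k = floor(k * phi) and b_k = floor(k * phi^2) = a_k + k, where phi = (1 + sqrt(5))/2 is the golden ratio.
phi = (1 + sqrt(5))/2 = 1.618034
k = 38
k * phi = 38 * 1.618034 = 61.485292
a_38 = floor(k * phi) = 61

61


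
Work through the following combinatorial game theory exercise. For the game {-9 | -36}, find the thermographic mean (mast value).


Game = {-9 | -36}, a switch {a | b} with numbers a > b.
Its thermograph has left wall a - t and right wall b + t, which meet at t = (a - b)/2, where both equal (a + b)/2. So the mast (mean value) is at (a + b)/2.
Mean = (-9 + (-36))/2 = -45/2 = -45/2

-45/2


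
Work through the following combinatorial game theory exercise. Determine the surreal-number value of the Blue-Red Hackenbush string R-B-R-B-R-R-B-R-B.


Edges (from ground): R-B-R-B-R-R-B-R-B
By Berlekamp's sign-expansion rule, a Blue-Red Hackenbush stalk has the value of the surreal number whose sign sequence is the edge sequence with B -> + and R -> -.
Sign sequence: -+-+--+-+
Trace the sign expansion in the surreal number tree, starting from 0:
Edge 1: R (sign -) -> bounds (-inf, 0), value = -1
Edge 2: B (sign +) -> bounds (-1, 0), value = -1/2
Edge 3: R (sign -) -> bounds (-1, -1/2), value = -3/4
Edge 4: B (sign +) -> bounds (-3/4, -1/2), value = -5/8
Edge 5: R (sign -) -> bounds (-3/4, -5/8), value = -11/16
Edge 6: R (sign -) -> bounds (-3/4, -11/16), value = -23/32
Edge 7: B (sign +) -> bounds (-23/32, -11/16), value = -45/64
Edge 8: R (sign -) -> bounds (-23/32, -45/64), value = -91/128
Edge 9: B (sign +) -> bounds (-91/128, -45/64), value = -181/256
Game value = -181/256

-181/256


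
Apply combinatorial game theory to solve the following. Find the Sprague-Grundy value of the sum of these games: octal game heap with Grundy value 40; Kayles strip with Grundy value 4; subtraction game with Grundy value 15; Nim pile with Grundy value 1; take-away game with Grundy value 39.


By the Sprague-Grundy theorem, the Grundy value of a sum of games is the XOR of individual Grundy values.
octal game heap: Grundy value = 40. Running XOR: 0 XOR 40 = 40
Kayles strip: Grundy value = 4. Running XOR: 40 XOR 4 = 44
subtraction game: Grundy value = 15. Running XOR: 44 XOR 15 = 35
Nim pile: Grundy value = 1. Running XOR: 35 XOR 1 = 34
take-away game: Grundy value = 39. Running XOR: 34 XOR 39 = 5
The combined Grundy value is 5.

5


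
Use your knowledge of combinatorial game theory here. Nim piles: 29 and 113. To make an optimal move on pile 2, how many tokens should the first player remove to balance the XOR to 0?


Piles: 29 and 113
Current XOR: 29 XOR 113 = 108 (non-zero, so this is an N-position).
To make the XOR zero, we need to find a move that balances the piles.
For pile 2 (size 113): target = 113 XOR 108 = 29
We reduce pile 2 from 113 to 29.
Tokens removed: 113 - 29 = 84
Verification: 29 XOR 29 = 0

84


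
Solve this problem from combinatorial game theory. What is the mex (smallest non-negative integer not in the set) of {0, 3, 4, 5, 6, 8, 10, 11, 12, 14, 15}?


Set = {0, 3, 4, 5, 6, 8, 10, 11, 12, 14, 15}
0 is in the set.
1 is NOT in the set. This is the mex.
mex = 1

1


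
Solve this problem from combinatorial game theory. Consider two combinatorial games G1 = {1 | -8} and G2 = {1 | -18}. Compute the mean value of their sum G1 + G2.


G1 = {1 | -8}, G2 = {1 | -18}
Each is a switch {a | b} with numbers a > b; its mean value is (a + b)/2, and mean value is additive over game sums: m(G1 + G2) = m(G1) + m(G2).
Mean of G1 = (1 + (-8))/2 = -7/2 = -7/2
Mean of G2 = (1 + (-18))/2 = -17/2 = -17/2
Mean of G1 + G2 = -7/2 + -17/2 = -12

-12


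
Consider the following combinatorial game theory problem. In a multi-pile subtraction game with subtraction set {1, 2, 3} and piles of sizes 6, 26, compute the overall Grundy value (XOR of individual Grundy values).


Subtraction set: {1, 2, 3}
For this subtraction set, G(n) = n mod 4 (period = max + 1 = 4).
Pile 1 (size 6): G(6) = 6 mod 4 = 2
Pile 2 (size 26): G(26) = 26 mod 4 = 2
Total Grundy value = XOR of all: 2 XOR 2 = 0

0


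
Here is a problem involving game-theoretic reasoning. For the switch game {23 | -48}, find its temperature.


The game is {23 | -48}, a switch {a | b} with numbers a > b.
Cooling {a | b} by t gives {a - t | b + t}, which stops being hot when a - t = b + t, i.e. at t = (a - b)/2. So the temperature of a switch is (a - b)/2.
Temperature = (Left option - Right option) / 2
= (23 - (-48)) / 2
= 71 / 2
= 71/2

71/2


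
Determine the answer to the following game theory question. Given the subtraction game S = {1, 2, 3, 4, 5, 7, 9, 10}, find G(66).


The subtraction set is S = {1, 2, 3, 4, 5, 7, 9, 10}.
G(k) = mex{ G(k - s) : s in S, s <= k }. We compute iteratively: G(0) = 0.
G(1) = mex({0}) = 1
G(2) = mex({0, 1}) = 2
G(3) = mex({0, 1, 2}) = 3
G(4) = mex({0, 1, 2, 3}) = 4
G(5) = mex({0, 1, 2, 3, 4}) = 5
G(6) = mex({1, 2, 3, 4, 5}) = 0
G(7) = mex({0, 2, 3, 4, 5}) = 1
G(8) = mex({0, 1, 3, 4, 5}) = 2
G(9) = mex({0, 1, 2, 4, 5}) = 3
G(10) = mex({0, 1, 2, 3, 5}) = 4
G(11) = mex({0, 1, 2, 3, 4}) = 5
G(12) = mex({1, 2, 3, 4, 5}) = 0
G(13) = mex({0, 2, 3, 4, 5}) = 1
G(14) = mex({0, 1, 3, 4, 5}) = 2
G(15) = mex({0, 1, 2, 4, 5}) = 3
Observe that G(6)..G(15) = 0, 1, 2, 3, 4, 5, 0, 1, 2, 3 repeats G(0)..G(9) = 0, 1, 2, 3, 4, 5, 0, 1, 2, 3.
For k >= max(S) = 10, G(k) is determined by the previous 10 values G(k-10)..G(k-1); a window of 10 consecutive values has recurred shifted by 6, so by induction G(k + 6) = G(k) for all k >= 0: the sequence is periodic from the start with period 6.
One period: G(0..5) = 0, 1, 2, 3, 4, 5.
66 mod 6 = 0, so G(66) = G(0) = 0.

0


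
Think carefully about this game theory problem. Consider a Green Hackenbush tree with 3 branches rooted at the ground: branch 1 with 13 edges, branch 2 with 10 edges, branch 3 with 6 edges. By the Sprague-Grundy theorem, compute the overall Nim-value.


The tree has 3 branches from the ground vertex.
In Green Hackenbush, the Nim-value of a simple path of length k is k.
Branch 1: length 13, Nim-value = 13
Branch 2: length 10, Nim-value = 10
Branch 3: length 6, Nim-value = 6
Total Nim-value = XOR of all branch values:
0 XOR 13 = 13
13 XOR 10 = 7
7 XOR 6 = 1
Nim-value of the tree = 1

1


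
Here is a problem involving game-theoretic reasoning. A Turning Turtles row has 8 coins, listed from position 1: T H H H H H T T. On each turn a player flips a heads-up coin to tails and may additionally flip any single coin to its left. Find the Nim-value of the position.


Coins: T H H H H H T T
Key fact: a single head at position k behaves exactly like a Nim heap of size k (turning it to T and optionally flipping a coin at j < k corresponds to moving the heap from k to j, or to 0), and heads combine as a disjunctive sum (two heads at the same place would cancel, matching j XOR j = 0). So the Nim-value is the XOR of the 1-indexed positions of the heads.
Face-up positions (1-indexed): [2, 3, 4, 5, 6]
XOR 0 with 2: 0 XOR 2 = 2
XOR 2 with 3: 2 XOR 3 = 1
XOR 1 with 4: 1 XOR 4 = 5
XOR 5 with 5: 5 XOR 5 = 0
XOR 0 with 6: 0 XOR 6 = 6
Nim-value = 6

6


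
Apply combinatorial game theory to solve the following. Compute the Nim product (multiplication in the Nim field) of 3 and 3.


Nim multiplication is bilinear over XOR: (u XOR v) * w = (u*w) XOR (v*w).
So we split each operand into its bit components and XOR the pairwise Nim products.
3 = 1 + 2 (as XOR of powers of 2).
3 = 1 + 2 (as XOR of powers of 2).
Using the standard Nim-product table on single bits:
  2*2 = 3,   2*4 = 8,   2*8 = 12,
  4*4 = 6,   4*8 = 11,  8*8 = 13,
and  1*x = x (identity), k*l = l*k (commutative).
Pairwise Nim products:
  1 * 1 = 1
  1 * 2 = 2
  2 * 1 = 2
  2 * 2 = 3
XOR them: 1 XOR 2 XOR 2 XOR 3 = 2.
Result: 3 * 3 = 2 (in Nim).

2


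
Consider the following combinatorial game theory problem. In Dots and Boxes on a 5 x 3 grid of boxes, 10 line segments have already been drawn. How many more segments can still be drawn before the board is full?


Grid: 5 x 3 boxes, i.e. 6 rows and 4 columns of dots.
Horizontal edges: (rows + 1) * cols = 6 * 3 = 18
Vertical edges: rows * (cols + 1) = 5 * 4 = 20
Total edges: 18 + 20 = 38
Edges drawn: 10
Remaining: 38 - 10 = 28

28


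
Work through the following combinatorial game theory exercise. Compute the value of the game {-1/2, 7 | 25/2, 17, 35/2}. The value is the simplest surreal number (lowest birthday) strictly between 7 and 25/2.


Left options: {-1/2, 7}, max = 7
Right options: {25/2, 17, 35/2}, min = 25/2
All options are numbers and max(Left) < min(Right), so by the simplicity theorem the value is the simplest (earliest-born) number strictly between 7 and 25/2.
Integers 8 through 12 all lie strictly between 7 and 25/2.
Among integers, the simplest (lowest birthday = smallest |n|; 0 is born on day 0, +-n on day n) is 8.
No non-integer in the interval can be simpler: if x is a non-integer in the interval, then floor(x) or ceil(x) also lies in the interval (the interval contains an integer), and both are proper prefixes of x's sign expansion, i.e. born earlier. So the game value is 8.
Game value = 8

8


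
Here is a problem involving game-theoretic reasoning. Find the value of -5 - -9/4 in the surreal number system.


x = -5, y = -9/4
Converting to common denominator: 4
x = -20/4, y = -9/4
x - y = -5 - -9/4 = -11/4

-11/4


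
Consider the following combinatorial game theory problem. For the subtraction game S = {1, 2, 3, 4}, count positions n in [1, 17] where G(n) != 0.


Subtraction set S = {1, 2, 3, 4}, so G(n) = n mod 5.
G(n) = 0 when n is a multiple of 5.
Multiples of 5 in [1, 17]: 3
N-positions (nonzero Grundy) = 17 - 3 = 14

14


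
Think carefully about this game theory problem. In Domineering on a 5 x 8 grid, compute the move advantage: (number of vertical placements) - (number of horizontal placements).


Board is 5 x 8 (rows x cols).
Left (vertical) placements: (rows-1) * cols = 4 * 8 = 32
Right (horizontal) placements: rows * (cols-1) = 5 * 7 = 35
Advantage = Left - Right = 32 - 35 = -3

-3


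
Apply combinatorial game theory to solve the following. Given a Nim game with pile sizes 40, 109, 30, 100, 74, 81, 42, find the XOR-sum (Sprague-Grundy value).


We need the XOR (exclusive or) of all pile sizes.
After XOR-ing pile 1 (size 40): 0 XOR 40 = 40
After XOR-ing pile 2 (size 109): 40 XOR 109 = 69
After XOR-ing pile 3 (size 30): 69 XOR 30 = 91
After XOR-ing pile 4 (size 100): 91 XOR 100 = 63
After XOR-ing pile 5 (size 74): 63 XOR 74 = 117
After XOR-ing pile 6 (size 81): 117 XOR 81 = 36
After XOR-ing pile 7 (size 42): 36 XOR 42 = 14
The Nim-value of this position is 14.

14


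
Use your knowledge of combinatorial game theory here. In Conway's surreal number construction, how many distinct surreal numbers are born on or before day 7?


Day 0: {|} = 0 is born. Count = 1.
Day n: the number of surreal numbers born by day n is 2^(n+1) - 1.
By day 0: 2^1 - 1 = 1
By day 1: 2^2 - 1 = 3
By day 2: 2^3 - 1 = 7
By day 3: 2^4 - 1 = 15
By day 4: 2^5 - 1 = 31
By day 5: 2^6 - 1 = 63
By day 6: 2^7 - 1 = 127
By day 7: 2^8 - 1 = 255
By day 7: 255 surreal numbers.

255


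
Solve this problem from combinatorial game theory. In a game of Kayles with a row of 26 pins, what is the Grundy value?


Kayles: a move removes 1 or 2 adjacent pins from a contiguous row.
Removing pins from a row of k leaves two independent rows (a, b) with a + b = k - 1 (one pin) or a + b = k - 2 (two pins); an end removal gives a = 0.
By Sprague-Grundy, G(k) = mex{ G(a) XOR G(b) } over all these splits. G(0) = 0.
G(1): splits (0,0):0^0=0 -> mex({0}) = 1
G(2): splits (0,1):0^1=1 (0,0):0^0=0 -> mex({0, 1}) = 2
G(3): splits (0,2):0^2=2 (1,1):1^1=0 (0,1):0^1=1 -> mex({0, 1, 2}) = 3
G(4): splits (0,3):0^3=3 (1,2):1^2=3 (0,2):0^2=2 (1,1):1^1=0 -> mex({0, 2, 3}) = 1
G(5): splits (0,4):0^1=1 (1,3):1^3=2 (2,2):2^2=0 (0,3):0^3=3 (1,2):1^2=3 -> mex({0, 1, 2, 3}) = 4
G(6) = mex({0, 1, 2, 4}) = 3
G(7) = mex({0, 1, 3, 4, 5}) = 2
G(8) = mex({0, 2, 3, 5, 6}) = 1
G(9) = mex({0, 1, 2, 3, 6, 7}) = 4
G(10) = mex({0, 1, 3, 4, 5, 7}) = 2
G(11) = mex({0, 1, 2, 3, 4, 5}) = 6
G(12) = mex({0, 1, 2, 3, 5, 6, 7}) = 4
G(13) = mex({0, 2, 3, 4, 6, 7}) = 1
G(14) = mex({0, 1, 4, 5, 6, 7}) = 2
G(15) = mex({0, 1, 2, 3, 4, 5, 6}) = 7
G(16) = mex({0, 2, 3, 5, 6, 7}) = 1
G(17) = mex({0, 1, 2, 3, 5, 6, 7}) = 4
G(18) = mex({0, 1, 2, 4, 5, 6}) = 3
G(19) = mex({0, 1, 3, 4, 5, 7}) = 2
G(20) = mex({0, 2, 3, 4, 5, 6, 7}) = 1
G(21) = mex({0, 1, 2, 3, 5, 6, 7}) = 4
G(22) = mex({0, 1, 2, 3, 4, 5, 7}) = 6
G(23) = mex({0, 1, 2, 3, 4, 5, 6}) = 7
G(24) = mex({0, 1, 2, 3, 5, 6, 7}) = 4
G(25) = mex({0, 2, 3, 4, 6, 7}) = 1
G(26) = mex({0, 1, 3, 4, 5, 6, 7}) = 2
Therefore G(26) = 2.

2


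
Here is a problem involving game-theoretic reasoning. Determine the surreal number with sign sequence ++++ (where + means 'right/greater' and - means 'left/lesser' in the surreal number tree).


Sign expansion: ++++
Rule: track bounds (lo, hi), initially (-inf, +inf). On '+', the current value becomes lo and we move to the simplest number in (value, hi): value + 1 if hi = +inf, otherwise the midpoint (value + hi)/2. On '-', the current value becomes hi and we move to value - 1 if lo = -inf, otherwise the midpoint (lo + value)/2.
Start at 0.
Step 1: sign = +, move right. Bounds: (0, +inf). Value = 1
Step 2: sign = +, move right. Bounds: (1, +inf). Value = 2
Step 3: sign = +, move right. Bounds: (2, +inf). Value = 3
Step 4: sign = +, move right. Bounds: (3, +inf). Value = 4
The surreal number with sign expansion ++++ is 4.

4


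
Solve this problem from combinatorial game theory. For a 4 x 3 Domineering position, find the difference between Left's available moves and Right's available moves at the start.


Board is 4 x 3 (rows x cols).
Left (vertical) placements: (rows-1) * cols = 3 * 3 = 9
Right (horizontal) placements: rows * (cols-1) = 4 * 2 = 8
Advantage = Left - Right = 9 - 8 = 1

1


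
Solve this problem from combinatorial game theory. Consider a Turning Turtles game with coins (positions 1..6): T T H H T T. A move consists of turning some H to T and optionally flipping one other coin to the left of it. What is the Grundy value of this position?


Coins: T T H H T T
Key fact: a single head at position k behaves exactly like a Nim heap of size k (turning it to T and optionally flipping a coin at j < k corresponds to moving the heap from k to j, or to 0), and heads combine as a disjunctive sum (two heads at the same place would cancel, matching j XOR j = 0). So the Nim-value is the XOR of the 1-indexed positions of the heads.
Face-up positions (1-indexed): [3, 4]
XOR 0 with 3: 0 XOR 3 = 3
XOR 3 with 4: 3 XOR 4 = 7
Nim-value = 7

7


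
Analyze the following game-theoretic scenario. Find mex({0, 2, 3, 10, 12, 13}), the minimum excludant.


Set = {0, 2, 3, 10, 12, 13}
0 is in the set.
1 is NOT in the set. This is the mex.
mex = 1

1


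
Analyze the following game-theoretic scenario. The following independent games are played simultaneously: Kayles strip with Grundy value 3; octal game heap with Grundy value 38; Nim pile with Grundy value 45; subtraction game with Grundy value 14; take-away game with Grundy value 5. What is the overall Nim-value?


By the Sprague-Grundy theorem, the Grundy value of a sum of games is the XOR of individual Grundy values.
Kayles strip: Grundy value = 3. Running XOR: 0 XOR 3 = 3
octal game heap: Grundy value = 38. Running XOR: 3 XOR 38 = 37
Nim pile: Grundy value = 45. Running XOR: 37 XOR 45 = 8
subtraction game: Grundy value = 14. Running XOR: 8 XOR 14 = 6
take-away game: Grundy value = 5. Running XOR: 6 XOR 5 = 3
The combined Grundy value is 3.

3


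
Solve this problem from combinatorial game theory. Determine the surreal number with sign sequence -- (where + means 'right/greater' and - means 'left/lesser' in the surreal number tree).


Sign expansion: --
Rule: track bounds (lo, hi), initially (-inf, +inf). On '+', the current value becomes lo and we move to the simplest number in (value, hi): value + 1 if hi = +inf, otherwise the midpoint (value + hi)/2. On '-', the current value becomes hi and we move to value - 1 if lo = -inf, otherwise the midpoint (lo + value)/2.
Start at 0.
Step 1: sign = -, move left. Bounds: (-inf, 0). Value = -1
Step 2: sign = -, move left. Bounds: (-inf, -1). Value = -2
The surreal number with sign expansion -- is -2.

-2


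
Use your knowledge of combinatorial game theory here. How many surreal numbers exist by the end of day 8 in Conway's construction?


Day 0: {|} = 0 is born. Count = 1.
Day n: the number of surreal numbers born by day n is 2^(n+1) - 1.
By day 0: 2^1 - 1 = 1
By day 1: 2^2 - 1 = 3
By day 2: 2^3 - 1 = 7
By day 3: 2^4 - 1 = 15
By day 4: 2^5 - 1 = 31
By day 5: 2^6 - 1 = 63
By day 6: 2^7 - 1 = 127
By day 7: 2^8 - 1 = 255
By day 8: 2^9 - 1 = 511
By day 8: 511 surreal numbers.

511


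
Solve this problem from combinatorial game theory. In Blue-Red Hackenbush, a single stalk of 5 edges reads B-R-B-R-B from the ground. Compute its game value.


Edges (from ground): B-R-B-R-B
By Berlekamp's sign-expansion rule, a Blue-Red Hackenbush stalk has the value of the surreal number whose sign sequence is the edge sequence with B -> + and R -> -.
Sign sequence: +-+-+
Trace the sign expansion in the surreal number tree, starting from 0:
Edge 1: B (sign +) -> bounds (0, +inf), value = 1
Edge 2: R (sign -) -> bounds (0, 1), value = 1/2
Edge 3: B (sign +) -> bounds (1/2, 1), value = 3/4
Edge 4: R (sign -) -> bounds (1/2, 3/4), value = 5/8
Edge 5: B (sign +) -> bounds (5/8, 3/4), value = 11/16
Game value = 11/16

11/16


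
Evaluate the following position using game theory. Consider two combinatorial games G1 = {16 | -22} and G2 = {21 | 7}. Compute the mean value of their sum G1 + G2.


G1 = {16 | -22}, G2 = {21 | 7}
Each is a switch {a | b} with numbers a > b; its mean value is (a + b)/2, and mean value is additive over game sums: m(G1 + G2) = m(G1) + m(G2).
Mean of G1 = (16 + (-22))/2 = -6/2 = -3
Mean of G2 = (21 + (7))/2 = 28/2 = 14
Mean of G1 + G2 = -3 + 14 = 11

11


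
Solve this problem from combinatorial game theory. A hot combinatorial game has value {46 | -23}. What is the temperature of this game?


The game is {46 | -23}, a switch {a | b} with numbers a > b.
Cooling {a | b} by t gives {a - t | b + t}, which stops being hot when a - t = b + t, i.e. at t = (a - b)/2. So the temperature of a switch is (a - b)/2.
Temperature = (Left option - Right option) / 2
= (46 - (-23)) / 2
= 69 / 2
= 69/2

69/2


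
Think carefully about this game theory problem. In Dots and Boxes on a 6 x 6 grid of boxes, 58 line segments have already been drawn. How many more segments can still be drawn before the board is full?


Grid: 6 x 6 boxes, i.e. 7 rows and 7 columns of dots.
Horizontal edges: (rows + 1) * cols = 7 * 6 = 42
Vertical edges: rows * (cols + 1) = 6 * 7 = 42
Total edges: 42 + 42 = 84
Edges drawn: 58
Remaining: 84 - 58 = 26

26


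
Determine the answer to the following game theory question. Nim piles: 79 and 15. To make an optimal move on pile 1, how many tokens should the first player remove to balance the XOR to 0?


Piles: 79 and 15
Current XOR: 79 XOR 15 = 64 (non-zero, so this is an N-position).
To make the XOR zero, we need to find a move that balances the piles.
For pile 1 (size 79): target = 79 XOR 64 = 15
We reduce pile 1 from 79 to 15.
Tokens removed: 79 - 15 = 64
Verification: 15 XOR 15 = 0

64


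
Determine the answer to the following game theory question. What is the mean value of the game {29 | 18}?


Game = {29 | 18}, a switch {a | b} with numbers a > b.
Its thermograph has left wall a - t and right wall b + t, which meet at t = (a - b)/2, where both equal (a + b)/2. So the mast (mean value) is at (a + b)/2.
Mean = (29 + (18))/2 = 47/2 = 47/2

47/2


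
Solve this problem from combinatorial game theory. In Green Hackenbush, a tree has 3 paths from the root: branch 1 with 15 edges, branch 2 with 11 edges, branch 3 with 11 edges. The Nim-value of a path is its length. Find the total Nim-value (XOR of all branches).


The tree has 3 branches from the ground vertex.
In Green Hackenbush, the Nim-value of a simple path of length k is k.
Branch 1: length 15, Nim-value = 15
Branch 2: length 11, Nim-value = 11
Branch 3: length 11, Nim-value = 11
Total Nim-value = XOR of all branch values:
0 XOR 15 = 15
15 XOR 11 = 4
4 XOR 11 = 15
Nim-value of the tree = 15

15


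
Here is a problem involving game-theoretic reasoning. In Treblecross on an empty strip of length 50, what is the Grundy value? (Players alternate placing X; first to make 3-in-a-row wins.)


Treblecross: place X on empty cells; 3-in-a-row wins.
Playing within two cells of an existing X lets the opponent win at once, so sensible play treats the cells i-2..i+2 around each X as dead. The player left with no safe cell loses, so this is a normal-play take-away game on strips of safe cells.
Placing X at cell i (0-indexed) of a strip of k safe cells leaves independent strips of sizes max(0, i-2) and max(0, k-i-3). Hence G(k) = mex{ G(max(0,i-2)) XOR G(max(0,k-i-3)) : 0 <= i < k }, with G(0) = 0.
G(1): splits (0,0):0^0=0 -> mex({0}) = 1
G(2): splits (0,0):0^0=0 -> mex({0}) = 1
G(3): splits (0,0):0^0=0 -> mex({0}) = 1
G(4): splits (0,1):0^1=1 (0,0):0^0=0 -> mex({0, 1}) = 2
G(5): splits (0,2):0^1=1 (0,1):0^1=1 (0,0):0^0=0 -> mex({0, 1}) = 2
G(6) = mex({1}) = 0
G(7) = mex({0, 1, 2}) = 3
G(8) = mex({0, 1, 2}) = 3
G(9) = mex({0, 2}) = 1
G(10) = mex({0, 2, 3}) = 1
G(11) = mex({0, 3}) = 1
G(12) = mex({1, 3}) = 0
G(13) = mex({0, 1, 2, 3}) = 4
G(14) = mex({0, 1, 2}) = 3
G(15) = mex({0, 1, 2}) = 3
G(16) = mex({0, 1, 2, 4}) = 3
G(17) = mex({0, 1, 3, 4}) = 2
G(18) = mex({0, 1, 3, 4}) = 2
G(19) = mex({0, 1, 3, 5}) = 2
G(20) = mex({0, 1, 2, 3, 5}) = 4
G(21) = mex({0, 1, 2, 3, 5}) = 4
G(22) = mex({1, 2, 6}) = 0
G(23) = mex({0, 1, 2, 3, 4, 6}) = 5
G(24) = mex({0, 1, 2, 3, 4}) = 5
G(25) = mex({0, 1, 3, 4, 7}) = 2
G(26) = mex({0, 1, 3, 4, 5, 7}) = 2
G(27) = mex({0, 1, 3, 5}) = 2
G(28) = mex({0, 1, 2, 5}) = 3
G(29) = mex({0, 1, 2, 4, 5, 6}) = 3
G(30) = mex({1, 2, 4, 6}) = 0
G(31) = mex({0, 1, 2, 3, 4, 6}) = 5
G(32) = mex({1, 2, 3, 4, 7}) = 0
G(33) = mex({0, 3, 7}) = 1
G(34) = mex({0, 2, 3, 5, 7}) = 1
G(35) = mex({0, 2, 3, 5, 6}) = 1
G(36) = mex({0, 1, 2, 5, 6}) = 3
G(37) = mex({0, 1, 2, 4, 5, 6}) = 3
G(38) = mex({0, 1, 2, 4}) = 3
G(39) = mex({0, 1, 2, 3, 4, 7}) = 5
G(40) = mex({0, 1, 2, 3, 4, 5, 7}) = 6
G(41) = mex({0, 1, 2, 3, 5, 7}) = 4
G(42) = mex({0, 1, 2, 3, 5, 6, 7}) = 4
G(43) = mex({0, 2, 3, 5, 6}) = 1
G(44) = mex({1, 2, 3, 4, 5, 6}) = 0
G(45) = mex({0, 1, 2, 3, 4, 6, 7}) = 5
G(46) = mex({0, 1, 2, 3, 4, 7}) = 5
G(47) = mex({0, 1, 2, 3, 4, 5, 7}) = 6
G(48) = mex({0, 1, 2, 3, 4, 5, 7}) = 6
G(49) = mex({0, 1, 3, 4, 5, 7}) = 2
G(50) = mex({0, 1, 2, 3, 4, 5, 6}) = 7
Therefore G(50) = 7.

7


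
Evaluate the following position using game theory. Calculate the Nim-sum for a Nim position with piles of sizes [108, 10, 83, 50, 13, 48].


We need the XOR (exclusive or) of all pile sizes.
After XOR-ing pile 1 (size 108): 0 XOR 108 = 108
After XOR-ing pile 2 (size 10): 108 XOR 10 = 102
After XOR-ing pile 3 (size 83): 102 XOR 83 = 53
After XOR-ing pile 4 (size 50): 53 XOR 50 = 7
After XOR-ing pile 5 (size 13): 7 XOR 13 = 10
After XOR-ing pile 6 (size 48): 10 XOR 48 = 58
The Nim-value of this position is 58.

58


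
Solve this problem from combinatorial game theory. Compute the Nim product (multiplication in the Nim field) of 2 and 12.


Nim multiplication is bilinear over XOR: (u XOR v) * w = (u*w) XOR (v*w).
So we split each operand into its bit components and XOR the pairwise Nim products.
2 = 2 (as XOR of powers of 2).
12 = 4 + 8 (as XOR of powers of 2).
Using the standard Nim-product table on single bits:
  2*2 = 3,   2*4 = 8,   2*8 = 12,
  4*4 = 6,   4*8 = 11,  8*8 = 13,
and  1*x = x (identity), k*l = l*k (commutative).
Pairwise Nim products:
  2 * 4 = 8
  2 * 8 = 12
XOR them: 8 XOR 12 = 4.
Result: 2 * 12 = 4 (in Nim).

4


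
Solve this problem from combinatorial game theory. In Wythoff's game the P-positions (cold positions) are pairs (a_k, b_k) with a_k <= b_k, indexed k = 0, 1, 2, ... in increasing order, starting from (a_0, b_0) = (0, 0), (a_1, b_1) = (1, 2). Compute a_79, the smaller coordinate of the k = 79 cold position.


By Wythoff's theorem, a_k = floor(k * phi) and b_k = floor(k * phi^2) = a_k + k, where phi = (1 + sqrt(5))/2 is the golden ratio.
phi = (1 + sqrt(5))/2 = 1.618034
k = 79
k * phi = 79 * 1.618034 = 127.824685
a_79 = floor(k * phi) = 127

127


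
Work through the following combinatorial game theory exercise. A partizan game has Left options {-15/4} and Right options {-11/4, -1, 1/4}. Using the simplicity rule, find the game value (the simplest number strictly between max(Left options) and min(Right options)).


Left options: {-15/4}, max = -15/4
Right options: {-11/4, -1, 1/4}, min = -11/4
All options are numbers and max(Left) < min(Right), so by the simplicity theorem the value is the simplest (earliest-born) number strictly between -15/4 and -11/4.
The only integer strictly between -15/4 and -11/4 is -3.
No non-integer in the interval can be simpler: if x is a non-integer in the interval, then floor(x) or ceil(x) also lies in the interval (the interval contains an integer), and both are proper prefixes of x's sign expansion, i.e. born earlier. So the game value is -3.
Game value = -3

-3


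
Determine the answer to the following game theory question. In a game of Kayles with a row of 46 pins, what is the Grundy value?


Kayles: a move removes 1 or 2 adjacent pins from a contiguous row.
Removing pins from a row of k leaves two independent rows (a, b) with a + b = k - 1 (one pin) or a + b = k - 2 (two pins); an end removal gives a = 0.
By Sprague-Grundy, G(k) = mex{ G(a) XOR G(b) } over all these splits. G(0) = 0.
G(1): splits (0,0):0^0=0 -> mex({0}) = 1
G(2): splits (0,1):0^1=1 (0,0):0^0=0 -> mex({0, 1}) = 2
G(3): splits (0,2):0^2=2 (1,1):1^1=0 (0,1):0^1=1 -> mex({0, 1, 2}) = 3
G(4): splits (0,3):0^3=3 (1,2):1^2=3 (0,2):0^2=2 (1,1):1^1=0 -> mex({0, 2, 3}) = 1
G(5): splits (0,4):0^1=1 (1,3):1^3=2 (2,2):2^2=0 (0,3):0^3=3 (1,2):1^2=3 -> mex({0, 1, 2, 3}) = 4
G(6) = mex({0, 1, 2, 4}) = 3
G(7) = mex({0, 1, 3, 4, 5}) = 2
G(8) = mex({0, 2, 3, 5, 6}) = 1
G(9) = mex({0, 1, 2, 3, 6, 7}) = 4
G(10) = mex({0, 1, 3, 4, 5, 7}) = 2
G(11) = mex({0, 1, 2, 3, 4, 5}) = 6
G(12) = mex({0, 1, 2, 3, 5, 6, 7}) = 4
G(13) = mex({0, 2, 3, 4, 6, 7}) = 1
G(14) = mex({0, 1, 4, 5, 6, 7}) = 2
G(15) = mex({0, 1, 2, 3, 4, 5, 6}) = 7
G(16) = mex({0, 2, 3, 5, 6, 7}) = 1
G(17) = mex({0, 1, 2, 3, 5, 6, 7}) = 4
G(18) = mex({0, 1, 2, 4, 5, 6}) = 3
G(19) = mex({0, 1, 3, 4, 5, 7}) = 2
G(20) = mex({0, 2, 3, 4, 5, 6, 7}) = 1
G(21) = mex({0, 1, 2, 3, 5, 6, 7}) = 4
G(22) = mex({0, 1, 2, 3, 4, 5, 7}) = 6
G(23) = mex({0, 1, 2, 3, 4, 5, 6}) = 7
G(24) = mex({0, 1, 2, 3, 5, 6, 7}) = 4
G(25) = mex({0, 2, 3, 4, 6, 7}) = 1
G(26) = mex({0, 1, 3, 4, 5, 6, 7}) = 2
G(27) = mex({0, 1, 2, 3, 4, 5, 6, 7}) = 8
G(28) = mex({0, 1, 2, 3, 4, 6, 7, 8}) = 5
G(29) = mex({0, 1, 2, 3, 5, 6, 7, 8, 9}) = 4
G(30) = mex({0, 1, 2, 3, 4, 5, 6, 9, 10}) = 7
G(31) = mex({0, 1, 3, 4, 5, 7, 10, 11}) = 2
G(32) = mex({0, 2, 3, 4, 5, 6, 7, 9, 11}) = 1
G(33) = mex({0, 1, 2, 3, 4, 5, 6, 7, 9, 12}) = 8
G(34) = mex({0, 1, 2, 3, 4, 5, 7, 8, 11, 12}) = 6
G(35) = mex({0, 1, 2, 3, 4, 5, 6, 8, 9, 10, 11}) = 7
G(36) = mex({0, 1, 2, 3, 5, 6, 7, 9, 10}) = 4
G(37) = mex({0, 2, 3, 4, 6, 7, 9, 10, 11, 12}) = 1
G(38) = mex({0, 1, 3, 4, 5, 6, 7, 9, 10, 11, 12}) = 2
G(39) = mex({0, 1, 2, 4, 5, 6, 7, 9, 10, 12, 14}) = 3
G(40) = mex({0, 2, 3, 4, 6, 7, 11, 12, 14}) = 1
G(41) = mex({0, 1, 2, 3, 5, 6, 7, 9, 10, 11, 12}) = 4
G(42) = mex({0, 1, 2, 3, 4, 5, 6, 9, 10}) = 7
G(43) = mex({0, 1, 3, 4, 5, 7, 9, 10, 12, 15}) = 2
G(44) = mex({0, 2, 3, 4, 5, 6, 7, 9, 10, 12, 15}) = 1
G(45) = mex({0, 1, 2, 3, 4, 5, 6, 7, 9, 10, 12, 14}) = 8
G(46) = mex({0, 1, 3, 4, 5, 7, 8, 11, 12, 14}) = 2
Therefore G(46) = 2.

2
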